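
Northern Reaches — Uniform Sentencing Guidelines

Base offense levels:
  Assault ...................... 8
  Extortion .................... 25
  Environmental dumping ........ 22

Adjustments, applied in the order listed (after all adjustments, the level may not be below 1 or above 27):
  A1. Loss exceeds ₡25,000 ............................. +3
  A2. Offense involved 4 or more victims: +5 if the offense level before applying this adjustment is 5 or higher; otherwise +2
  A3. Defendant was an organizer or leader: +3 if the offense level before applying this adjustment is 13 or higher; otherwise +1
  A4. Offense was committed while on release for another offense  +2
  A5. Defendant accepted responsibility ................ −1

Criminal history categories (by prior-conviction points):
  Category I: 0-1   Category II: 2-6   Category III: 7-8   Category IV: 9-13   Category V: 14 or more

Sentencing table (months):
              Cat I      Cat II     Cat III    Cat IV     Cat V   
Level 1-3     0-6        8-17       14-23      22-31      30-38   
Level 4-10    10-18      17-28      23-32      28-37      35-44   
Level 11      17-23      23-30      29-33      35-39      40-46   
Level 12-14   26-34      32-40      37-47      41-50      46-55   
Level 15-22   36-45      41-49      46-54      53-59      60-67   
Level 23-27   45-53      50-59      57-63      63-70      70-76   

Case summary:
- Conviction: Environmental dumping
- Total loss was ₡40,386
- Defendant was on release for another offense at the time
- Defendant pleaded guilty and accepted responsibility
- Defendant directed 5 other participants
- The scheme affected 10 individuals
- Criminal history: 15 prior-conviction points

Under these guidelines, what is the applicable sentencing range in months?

Base offense level for environmental dumping: 22.
A1 applies: 22 + 3 = 25.
A2 applies (level before this adjustment is 25 ≥ 5, so +5): 25 + 5 = 30.
A3 applies (level before this adjustment is 30 ≥ 13, so +3): 30 + 3 = 33.
A4 applies: 33 + 2 = 35.
A5 applies: 35 − 1 = 34.
Level 34 exceeds the maximum of 27; capped at 27.
Final offense level: 27.
Criminal history: 15 prior points → Category V (14+).
Level 27 falls in the 23-27 band.
Grid: Level 23-27 × Category V = 70-76 months.

70-76 months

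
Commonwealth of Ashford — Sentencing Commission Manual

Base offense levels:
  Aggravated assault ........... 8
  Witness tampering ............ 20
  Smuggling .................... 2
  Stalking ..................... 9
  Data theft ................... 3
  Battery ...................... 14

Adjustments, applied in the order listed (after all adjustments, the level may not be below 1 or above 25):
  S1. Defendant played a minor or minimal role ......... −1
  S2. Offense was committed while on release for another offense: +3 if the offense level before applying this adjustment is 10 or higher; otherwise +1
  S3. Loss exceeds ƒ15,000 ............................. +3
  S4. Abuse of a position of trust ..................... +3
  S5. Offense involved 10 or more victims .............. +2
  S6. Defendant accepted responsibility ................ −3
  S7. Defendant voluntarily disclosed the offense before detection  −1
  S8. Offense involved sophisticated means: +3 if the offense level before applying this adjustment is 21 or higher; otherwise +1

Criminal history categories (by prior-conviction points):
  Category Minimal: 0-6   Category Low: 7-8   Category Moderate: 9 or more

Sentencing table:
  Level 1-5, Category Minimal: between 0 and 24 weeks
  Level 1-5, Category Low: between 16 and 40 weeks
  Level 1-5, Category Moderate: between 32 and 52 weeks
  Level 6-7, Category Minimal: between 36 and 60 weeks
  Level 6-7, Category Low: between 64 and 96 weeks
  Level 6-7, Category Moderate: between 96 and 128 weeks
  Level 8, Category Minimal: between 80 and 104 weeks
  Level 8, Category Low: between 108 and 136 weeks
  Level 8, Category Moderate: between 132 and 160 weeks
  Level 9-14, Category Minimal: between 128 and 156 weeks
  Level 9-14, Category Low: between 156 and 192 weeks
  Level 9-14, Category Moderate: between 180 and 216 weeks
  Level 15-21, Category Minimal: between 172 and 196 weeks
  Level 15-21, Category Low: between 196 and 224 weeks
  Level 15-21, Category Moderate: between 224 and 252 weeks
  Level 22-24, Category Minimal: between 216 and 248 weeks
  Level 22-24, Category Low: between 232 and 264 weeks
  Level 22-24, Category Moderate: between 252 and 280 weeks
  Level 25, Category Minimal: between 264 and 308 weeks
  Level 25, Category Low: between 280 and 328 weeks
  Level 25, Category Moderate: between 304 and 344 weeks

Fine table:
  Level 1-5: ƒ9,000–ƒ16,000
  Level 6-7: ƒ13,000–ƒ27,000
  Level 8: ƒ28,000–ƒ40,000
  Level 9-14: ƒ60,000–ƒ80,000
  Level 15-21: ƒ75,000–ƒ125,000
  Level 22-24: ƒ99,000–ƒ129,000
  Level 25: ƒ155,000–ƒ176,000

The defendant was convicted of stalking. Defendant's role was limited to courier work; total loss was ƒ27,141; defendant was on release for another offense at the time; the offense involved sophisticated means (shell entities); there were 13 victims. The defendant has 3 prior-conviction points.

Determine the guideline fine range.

ƒ75,000–ƒ125,000

Base offense level for stalking: 9.
S1 applies: 9 − 1 = 8.
S2 applies (level before this adjustment is 8 < 10, so +1): 8 + 1 = 9.
S3 applies: 9 + 3 = 12.
S4 does not apply.
S5 applies: 12 + 2 = 14.
S7 does not apply.
S8 applies (level before this adjustment is 14 < 21, so +1): 14 + 1 = 15.
Final offense level: 15.
Level 15 falls in the 15-21 band.
Fine table: Level 15-21 → ƒ75,000–ƒ125,000.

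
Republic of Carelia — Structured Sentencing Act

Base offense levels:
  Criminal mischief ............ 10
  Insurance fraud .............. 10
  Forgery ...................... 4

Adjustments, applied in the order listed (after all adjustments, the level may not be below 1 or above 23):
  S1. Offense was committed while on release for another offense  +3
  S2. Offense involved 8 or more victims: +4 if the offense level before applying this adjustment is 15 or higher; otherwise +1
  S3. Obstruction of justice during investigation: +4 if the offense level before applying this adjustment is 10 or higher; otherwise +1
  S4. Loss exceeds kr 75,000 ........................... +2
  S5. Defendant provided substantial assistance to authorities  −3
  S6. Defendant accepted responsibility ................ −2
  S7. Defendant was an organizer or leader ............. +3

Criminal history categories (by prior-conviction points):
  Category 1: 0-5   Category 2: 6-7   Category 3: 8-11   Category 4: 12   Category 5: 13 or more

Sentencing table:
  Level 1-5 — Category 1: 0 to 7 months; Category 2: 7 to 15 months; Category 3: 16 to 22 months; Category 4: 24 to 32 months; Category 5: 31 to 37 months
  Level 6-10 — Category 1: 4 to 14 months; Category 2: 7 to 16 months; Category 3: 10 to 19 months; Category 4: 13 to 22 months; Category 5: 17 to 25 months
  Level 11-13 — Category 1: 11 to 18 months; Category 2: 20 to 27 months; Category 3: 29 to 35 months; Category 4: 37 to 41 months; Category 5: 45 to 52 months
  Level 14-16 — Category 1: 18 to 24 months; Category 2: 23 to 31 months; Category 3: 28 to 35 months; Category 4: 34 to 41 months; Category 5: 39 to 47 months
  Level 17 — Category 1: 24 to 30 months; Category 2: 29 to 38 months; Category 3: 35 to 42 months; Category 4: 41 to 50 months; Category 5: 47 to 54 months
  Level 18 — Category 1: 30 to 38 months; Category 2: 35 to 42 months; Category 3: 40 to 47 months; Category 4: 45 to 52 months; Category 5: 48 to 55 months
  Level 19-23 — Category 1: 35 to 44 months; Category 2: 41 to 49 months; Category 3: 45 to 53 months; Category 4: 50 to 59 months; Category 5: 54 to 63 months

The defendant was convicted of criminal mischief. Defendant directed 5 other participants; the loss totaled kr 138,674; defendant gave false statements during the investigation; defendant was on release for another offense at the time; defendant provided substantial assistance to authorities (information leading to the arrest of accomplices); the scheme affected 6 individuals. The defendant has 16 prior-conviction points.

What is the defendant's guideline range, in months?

Base offense level for criminal mischief: 10.
S1 applies: 10 + 3 = 13.
S2 does not apply.
S3 applies (level before this adjustment is 13 ≥ 10, so +4): 13 + 4 = 17.
S4 applies: 17 + 2 = 19.
S5 applies: 19 − 3 = 16.
S6 does not apply.
S7 applies: 16 + 3 = 19.
Final offense level: 19.
Criminal history: 16 prior points → Category 5 (13+).
Level 19 falls in the 19-23 band.
Grid: Level 19-23 × Category 5 = 54-63 months.

54-63 months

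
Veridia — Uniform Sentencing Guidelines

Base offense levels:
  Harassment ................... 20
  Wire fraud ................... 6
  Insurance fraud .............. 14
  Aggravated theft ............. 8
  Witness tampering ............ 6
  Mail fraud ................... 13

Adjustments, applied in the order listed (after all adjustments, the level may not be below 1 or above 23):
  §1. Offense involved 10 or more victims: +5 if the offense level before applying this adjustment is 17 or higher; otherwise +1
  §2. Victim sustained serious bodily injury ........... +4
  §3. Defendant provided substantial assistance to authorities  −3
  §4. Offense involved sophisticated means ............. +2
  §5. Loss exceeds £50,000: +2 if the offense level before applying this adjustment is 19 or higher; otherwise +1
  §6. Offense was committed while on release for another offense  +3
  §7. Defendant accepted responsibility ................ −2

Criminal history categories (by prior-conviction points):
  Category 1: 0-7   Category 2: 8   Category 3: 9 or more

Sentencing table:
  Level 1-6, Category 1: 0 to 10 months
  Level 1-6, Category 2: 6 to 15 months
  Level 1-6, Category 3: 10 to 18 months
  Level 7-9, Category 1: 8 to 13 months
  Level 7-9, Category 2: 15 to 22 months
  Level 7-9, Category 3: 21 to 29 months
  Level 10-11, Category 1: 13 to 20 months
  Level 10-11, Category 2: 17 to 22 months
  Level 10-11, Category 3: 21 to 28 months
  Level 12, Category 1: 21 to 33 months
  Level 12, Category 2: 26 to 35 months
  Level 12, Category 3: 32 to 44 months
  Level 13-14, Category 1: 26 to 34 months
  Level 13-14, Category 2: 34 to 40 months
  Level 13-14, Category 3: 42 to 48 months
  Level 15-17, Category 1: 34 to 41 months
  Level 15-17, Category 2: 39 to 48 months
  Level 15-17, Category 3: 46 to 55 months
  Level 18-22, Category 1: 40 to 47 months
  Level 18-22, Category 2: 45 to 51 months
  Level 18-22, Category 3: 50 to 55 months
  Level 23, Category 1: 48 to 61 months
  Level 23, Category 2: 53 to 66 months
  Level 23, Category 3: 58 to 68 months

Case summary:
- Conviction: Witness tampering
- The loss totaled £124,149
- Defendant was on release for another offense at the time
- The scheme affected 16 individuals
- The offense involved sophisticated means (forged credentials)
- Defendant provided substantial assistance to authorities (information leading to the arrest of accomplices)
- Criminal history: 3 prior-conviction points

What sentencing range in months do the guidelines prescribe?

13-20 months

Base offense level for witness tampering: 6.
§1 applies (level before this adjustment is 6 < 17, so +1): 6 + 1 = 7.
§3 applies: 7 − 3 = 4.
§4 applies: 4 + 2 = 6.
§5 applies (level before this adjustment is 6 < 19, so +1): 6 + 1 = 7.
§6 applies: 7 + 3 = 10.
Final offense level: 10.
Criminal history: 3 prior points → Category 1 (0-7).
Level 10 falls in the 10-11 band.
Grid: Level 10-11 × Category 1 = 13-20 months.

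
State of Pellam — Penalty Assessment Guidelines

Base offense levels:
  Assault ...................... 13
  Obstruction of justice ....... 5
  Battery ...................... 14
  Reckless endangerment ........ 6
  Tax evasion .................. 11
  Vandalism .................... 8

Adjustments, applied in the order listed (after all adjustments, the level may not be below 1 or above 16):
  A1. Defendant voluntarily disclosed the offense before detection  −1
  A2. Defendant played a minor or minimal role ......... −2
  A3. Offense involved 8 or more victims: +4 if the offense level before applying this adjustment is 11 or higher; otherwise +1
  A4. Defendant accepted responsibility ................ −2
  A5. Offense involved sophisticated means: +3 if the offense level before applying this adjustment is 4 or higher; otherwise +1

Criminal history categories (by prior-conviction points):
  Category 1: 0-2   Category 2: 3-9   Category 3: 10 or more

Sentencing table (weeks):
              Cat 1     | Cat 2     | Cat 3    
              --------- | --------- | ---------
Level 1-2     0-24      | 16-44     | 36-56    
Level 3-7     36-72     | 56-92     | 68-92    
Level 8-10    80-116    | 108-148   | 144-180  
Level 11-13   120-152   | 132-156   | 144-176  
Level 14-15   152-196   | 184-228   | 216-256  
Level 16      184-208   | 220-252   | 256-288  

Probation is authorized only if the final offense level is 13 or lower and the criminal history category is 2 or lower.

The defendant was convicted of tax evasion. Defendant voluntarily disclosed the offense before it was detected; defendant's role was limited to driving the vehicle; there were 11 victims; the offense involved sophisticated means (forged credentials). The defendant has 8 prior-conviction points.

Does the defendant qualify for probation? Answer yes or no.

Yes

Base offense level for tax evasion: 11.
A1 applies: 11 − 1 = 10.
A2 applies: 10 − 2 = 8.
A3 applies (level before this adjustment is 8 < 11, so +1): 8 + 1 = 9.
A5 applies (level before this adjustment is 9 ≥ 4, so +3): 9 + 3 = 12.
Final offense level: 12.
Criminal history: 8 prior points → Category 2 (3-9).
Level 12 falls in the 11-13 band.
Grid: Level 11-13 × Category 2 = 132-156 weeks.
Probation check: level 12 ≤ 13 and category 2 ≤ 2 → eligible.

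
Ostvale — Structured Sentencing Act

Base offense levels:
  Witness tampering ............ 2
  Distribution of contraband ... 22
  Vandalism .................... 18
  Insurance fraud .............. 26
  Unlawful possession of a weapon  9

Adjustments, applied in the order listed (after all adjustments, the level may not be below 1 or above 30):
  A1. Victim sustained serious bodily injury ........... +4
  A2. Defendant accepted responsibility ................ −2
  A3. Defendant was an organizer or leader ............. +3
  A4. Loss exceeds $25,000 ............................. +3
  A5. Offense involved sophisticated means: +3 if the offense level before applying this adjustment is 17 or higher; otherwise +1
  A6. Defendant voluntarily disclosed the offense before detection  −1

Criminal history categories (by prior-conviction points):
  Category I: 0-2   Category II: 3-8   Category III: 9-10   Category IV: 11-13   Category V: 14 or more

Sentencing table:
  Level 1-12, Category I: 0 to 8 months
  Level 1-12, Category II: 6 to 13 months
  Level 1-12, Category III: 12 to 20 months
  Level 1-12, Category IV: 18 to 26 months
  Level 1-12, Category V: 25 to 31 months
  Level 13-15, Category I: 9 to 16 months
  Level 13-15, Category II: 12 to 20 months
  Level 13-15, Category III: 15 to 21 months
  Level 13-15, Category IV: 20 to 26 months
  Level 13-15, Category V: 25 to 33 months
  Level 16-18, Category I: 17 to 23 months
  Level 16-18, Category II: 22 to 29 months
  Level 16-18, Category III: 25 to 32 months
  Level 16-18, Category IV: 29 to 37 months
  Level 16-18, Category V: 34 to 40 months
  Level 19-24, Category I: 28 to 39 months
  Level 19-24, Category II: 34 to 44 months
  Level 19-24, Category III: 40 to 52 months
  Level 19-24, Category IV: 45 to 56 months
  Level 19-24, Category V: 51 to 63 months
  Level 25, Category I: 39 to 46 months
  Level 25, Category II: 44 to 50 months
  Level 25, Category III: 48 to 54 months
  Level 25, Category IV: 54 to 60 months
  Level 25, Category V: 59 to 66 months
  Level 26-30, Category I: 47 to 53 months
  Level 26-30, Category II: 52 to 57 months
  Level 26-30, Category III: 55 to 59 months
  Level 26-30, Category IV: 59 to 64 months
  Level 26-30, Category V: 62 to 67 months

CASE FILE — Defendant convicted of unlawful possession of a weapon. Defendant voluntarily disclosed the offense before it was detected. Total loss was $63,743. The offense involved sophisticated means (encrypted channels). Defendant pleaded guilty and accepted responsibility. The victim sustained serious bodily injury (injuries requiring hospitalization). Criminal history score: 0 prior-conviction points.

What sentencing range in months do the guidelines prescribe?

9-16 months

Base offense level for unlawful possession of a weapon: 9.
A1 applies: 9 + 4 = 13.
A2 applies: 13 − 2 = 11.
A4 applies: 11 + 3 = 14.
A5 applies (level before this adjustment is 14 < 17, so +1): 14 + 1 = 15.
A6 applies: 15 − 1 = 14.
Final offense level: 14.
Criminal history: 0 prior points → Category I (0-2).
Level 14 falls in the 13-15 band.
Grid: Level 13-15 × Category I = 9-16 months.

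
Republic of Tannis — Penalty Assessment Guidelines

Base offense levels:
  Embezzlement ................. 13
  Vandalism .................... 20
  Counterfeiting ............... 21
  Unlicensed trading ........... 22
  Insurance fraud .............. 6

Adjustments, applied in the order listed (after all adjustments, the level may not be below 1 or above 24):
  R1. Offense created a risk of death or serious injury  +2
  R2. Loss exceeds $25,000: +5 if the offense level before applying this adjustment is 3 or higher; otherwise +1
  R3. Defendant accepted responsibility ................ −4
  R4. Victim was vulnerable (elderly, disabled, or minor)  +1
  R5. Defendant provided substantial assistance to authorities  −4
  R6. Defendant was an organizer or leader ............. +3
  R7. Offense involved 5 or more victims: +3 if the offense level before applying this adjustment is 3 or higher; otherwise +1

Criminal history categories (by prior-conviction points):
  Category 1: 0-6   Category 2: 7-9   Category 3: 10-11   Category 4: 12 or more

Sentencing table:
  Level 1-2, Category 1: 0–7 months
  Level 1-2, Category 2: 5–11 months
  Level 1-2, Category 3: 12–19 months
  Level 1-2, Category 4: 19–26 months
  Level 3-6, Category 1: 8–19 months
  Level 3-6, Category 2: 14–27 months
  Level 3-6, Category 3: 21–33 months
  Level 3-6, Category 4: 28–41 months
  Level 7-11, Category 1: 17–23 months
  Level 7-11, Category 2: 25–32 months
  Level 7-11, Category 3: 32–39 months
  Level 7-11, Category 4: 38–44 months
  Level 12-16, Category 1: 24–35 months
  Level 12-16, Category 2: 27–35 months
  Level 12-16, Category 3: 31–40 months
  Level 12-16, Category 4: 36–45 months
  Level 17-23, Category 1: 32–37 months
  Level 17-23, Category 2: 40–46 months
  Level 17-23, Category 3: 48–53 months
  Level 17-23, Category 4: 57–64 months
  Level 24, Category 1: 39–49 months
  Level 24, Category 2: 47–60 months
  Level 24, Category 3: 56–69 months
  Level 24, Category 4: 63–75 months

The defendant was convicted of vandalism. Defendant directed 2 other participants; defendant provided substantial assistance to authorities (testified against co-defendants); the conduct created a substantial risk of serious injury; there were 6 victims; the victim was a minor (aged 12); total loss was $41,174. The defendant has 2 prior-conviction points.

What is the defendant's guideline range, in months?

Base offense level for vandalism: 20.
R1 applies: 20 + 2 = 22.
R2 applies (level before this adjustment is 22 ≥ 3, so +5): 22 + 5 = 27.
R4 applies: 27 + 1 = 28.
R5 applies: 28 − 4 = 24.
R6 applies: 24 + 3 = 27.
R7 applies (level before this adjustment is 27 ≥ 3, so +3): 27 + 3 = 30.
Level 30 exceeds the maximum of 24; capped at 24.
Final offense level: 24.
Criminal history: 2 prior points → Category 1 (0-6).
Level 24 falls in the 24 band.
Grid: Level 24 × Category 1 = 39-49 months.

39-49 months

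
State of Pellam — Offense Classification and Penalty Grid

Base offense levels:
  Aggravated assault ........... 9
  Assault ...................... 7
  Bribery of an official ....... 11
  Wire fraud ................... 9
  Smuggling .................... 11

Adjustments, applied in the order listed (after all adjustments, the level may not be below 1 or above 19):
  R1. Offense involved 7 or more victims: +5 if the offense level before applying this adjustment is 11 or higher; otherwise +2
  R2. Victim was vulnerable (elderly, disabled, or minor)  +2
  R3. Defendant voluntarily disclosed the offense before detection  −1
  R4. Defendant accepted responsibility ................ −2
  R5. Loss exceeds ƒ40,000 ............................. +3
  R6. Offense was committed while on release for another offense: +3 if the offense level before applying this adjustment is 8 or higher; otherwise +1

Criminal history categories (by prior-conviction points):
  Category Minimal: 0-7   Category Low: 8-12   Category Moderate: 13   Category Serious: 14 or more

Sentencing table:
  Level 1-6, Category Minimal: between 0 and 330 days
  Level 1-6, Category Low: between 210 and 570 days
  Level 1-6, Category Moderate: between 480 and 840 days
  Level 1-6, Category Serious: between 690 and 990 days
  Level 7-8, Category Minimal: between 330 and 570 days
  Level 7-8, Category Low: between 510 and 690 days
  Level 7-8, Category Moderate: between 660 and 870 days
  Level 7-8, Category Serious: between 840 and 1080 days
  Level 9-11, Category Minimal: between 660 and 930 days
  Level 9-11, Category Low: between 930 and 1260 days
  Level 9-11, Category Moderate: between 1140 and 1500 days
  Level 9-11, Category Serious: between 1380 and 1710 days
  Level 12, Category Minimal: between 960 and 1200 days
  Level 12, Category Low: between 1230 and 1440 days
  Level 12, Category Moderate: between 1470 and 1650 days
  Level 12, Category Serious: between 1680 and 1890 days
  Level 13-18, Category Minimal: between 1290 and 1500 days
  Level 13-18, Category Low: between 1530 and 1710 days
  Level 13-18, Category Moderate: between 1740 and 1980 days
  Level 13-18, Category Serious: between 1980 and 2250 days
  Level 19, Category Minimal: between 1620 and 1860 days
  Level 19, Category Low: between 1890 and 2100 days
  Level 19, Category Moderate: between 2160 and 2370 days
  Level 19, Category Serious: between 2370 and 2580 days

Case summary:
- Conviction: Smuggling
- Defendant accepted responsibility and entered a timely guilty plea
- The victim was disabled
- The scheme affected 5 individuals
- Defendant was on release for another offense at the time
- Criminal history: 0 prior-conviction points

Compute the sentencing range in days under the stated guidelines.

Base offense level for smuggling: 11.
R1 does not apply.
R2 applies: 11 + 2 = 13.
R3 does not apply.
R4 applies: 13 − 2 = 11.
R6 applies (level before this adjustment is 11 ≥ 8, so +3): 11 + 3 = 14.
Final offense level: 14.
Criminal history: 0 prior points → Category Minimal (0-7).
Level 14 falls in the 13-18 band.
Grid: Level 13-18 × Category Minimal = 1290-1500 days.

1290-1500 days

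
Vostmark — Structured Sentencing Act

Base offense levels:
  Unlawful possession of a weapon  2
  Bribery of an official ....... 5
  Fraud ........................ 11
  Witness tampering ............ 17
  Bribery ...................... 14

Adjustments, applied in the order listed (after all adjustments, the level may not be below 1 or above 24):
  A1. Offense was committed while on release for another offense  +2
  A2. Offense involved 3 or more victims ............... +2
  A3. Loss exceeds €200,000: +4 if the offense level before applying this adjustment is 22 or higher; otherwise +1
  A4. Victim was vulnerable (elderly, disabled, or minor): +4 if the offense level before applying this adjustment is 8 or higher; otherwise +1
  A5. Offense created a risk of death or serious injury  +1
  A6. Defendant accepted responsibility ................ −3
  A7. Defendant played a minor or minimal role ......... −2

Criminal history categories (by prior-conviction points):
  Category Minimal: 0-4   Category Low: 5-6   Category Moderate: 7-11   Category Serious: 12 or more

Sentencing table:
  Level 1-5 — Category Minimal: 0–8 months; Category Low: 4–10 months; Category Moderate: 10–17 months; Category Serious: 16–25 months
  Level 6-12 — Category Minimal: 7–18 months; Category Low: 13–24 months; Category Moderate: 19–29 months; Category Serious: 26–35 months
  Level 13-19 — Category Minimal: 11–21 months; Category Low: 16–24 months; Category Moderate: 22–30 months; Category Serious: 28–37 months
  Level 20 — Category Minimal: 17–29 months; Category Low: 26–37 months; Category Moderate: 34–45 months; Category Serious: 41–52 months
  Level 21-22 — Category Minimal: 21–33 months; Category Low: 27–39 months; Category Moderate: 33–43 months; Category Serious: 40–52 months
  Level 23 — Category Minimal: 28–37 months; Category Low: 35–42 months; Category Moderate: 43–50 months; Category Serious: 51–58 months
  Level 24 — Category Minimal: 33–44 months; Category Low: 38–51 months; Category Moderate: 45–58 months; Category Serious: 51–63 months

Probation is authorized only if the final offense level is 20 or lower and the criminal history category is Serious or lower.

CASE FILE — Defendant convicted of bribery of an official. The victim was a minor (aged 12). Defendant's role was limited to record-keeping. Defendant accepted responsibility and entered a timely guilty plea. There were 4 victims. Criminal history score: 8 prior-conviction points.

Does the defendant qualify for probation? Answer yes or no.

Base offense level for bribery of an official: 5.
A1 does not apply.
A2 applies: 5 + 2 = 7.
A4 applies (level before this adjustment is 7 < 8, so +1): 7 + 1 = 8.
A5 does not apply.
A6 applies: 8 − 3 = 5.
A7 applies: 5 − 2 = 3.
Final offense level: 3.
Criminal history: 8 prior points → Category Moderate (7-11).
Level 3 falls in the 1-5 band.
Grid: Level 1-5 × Category Moderate = 10-17 months.
Probation check: level 3 ≤ 20 and category Moderate ≤ Serious → eligible.

Yes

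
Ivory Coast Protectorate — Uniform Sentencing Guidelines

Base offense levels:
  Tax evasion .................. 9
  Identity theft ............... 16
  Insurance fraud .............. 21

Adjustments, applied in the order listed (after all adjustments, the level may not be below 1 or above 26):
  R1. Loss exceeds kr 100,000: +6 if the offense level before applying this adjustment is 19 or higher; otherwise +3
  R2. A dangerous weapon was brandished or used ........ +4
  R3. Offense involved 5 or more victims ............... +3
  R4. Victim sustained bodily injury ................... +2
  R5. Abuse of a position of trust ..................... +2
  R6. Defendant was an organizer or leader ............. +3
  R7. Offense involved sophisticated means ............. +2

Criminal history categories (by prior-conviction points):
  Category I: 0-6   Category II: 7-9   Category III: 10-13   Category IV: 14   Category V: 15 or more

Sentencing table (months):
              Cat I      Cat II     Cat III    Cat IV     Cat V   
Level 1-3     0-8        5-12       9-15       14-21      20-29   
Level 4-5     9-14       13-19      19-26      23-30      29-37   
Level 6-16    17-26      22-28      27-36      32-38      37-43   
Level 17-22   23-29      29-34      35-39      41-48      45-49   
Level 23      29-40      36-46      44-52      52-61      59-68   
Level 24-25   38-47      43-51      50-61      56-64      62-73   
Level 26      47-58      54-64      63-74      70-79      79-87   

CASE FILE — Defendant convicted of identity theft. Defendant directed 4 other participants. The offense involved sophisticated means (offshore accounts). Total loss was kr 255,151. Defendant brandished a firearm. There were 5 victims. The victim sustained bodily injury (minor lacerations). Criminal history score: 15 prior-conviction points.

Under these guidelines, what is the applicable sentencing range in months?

79-87 months

Base offense level for identity theft: 16.
R1 applies (level before this adjustment is 16 < 19, so +3): 16 + 3 = 19.
R2 applies: 19 + 4 = 23.
R3 applies: 23 + 3 = 26.
R4 applies: 26 + 2 = 28.
R5 does not apply.
R6 applies: 28 + 3 = 31.
R7 applies: 31 + 2 = 33.
Level 33 exceeds the maximum of 26; capped at 26.
Final offense level: 26.
Criminal history: 15 prior points → Category V (15+).
Level 26 falls in the 26 band.
Grid: Level 26 × Category V = 79-87 months.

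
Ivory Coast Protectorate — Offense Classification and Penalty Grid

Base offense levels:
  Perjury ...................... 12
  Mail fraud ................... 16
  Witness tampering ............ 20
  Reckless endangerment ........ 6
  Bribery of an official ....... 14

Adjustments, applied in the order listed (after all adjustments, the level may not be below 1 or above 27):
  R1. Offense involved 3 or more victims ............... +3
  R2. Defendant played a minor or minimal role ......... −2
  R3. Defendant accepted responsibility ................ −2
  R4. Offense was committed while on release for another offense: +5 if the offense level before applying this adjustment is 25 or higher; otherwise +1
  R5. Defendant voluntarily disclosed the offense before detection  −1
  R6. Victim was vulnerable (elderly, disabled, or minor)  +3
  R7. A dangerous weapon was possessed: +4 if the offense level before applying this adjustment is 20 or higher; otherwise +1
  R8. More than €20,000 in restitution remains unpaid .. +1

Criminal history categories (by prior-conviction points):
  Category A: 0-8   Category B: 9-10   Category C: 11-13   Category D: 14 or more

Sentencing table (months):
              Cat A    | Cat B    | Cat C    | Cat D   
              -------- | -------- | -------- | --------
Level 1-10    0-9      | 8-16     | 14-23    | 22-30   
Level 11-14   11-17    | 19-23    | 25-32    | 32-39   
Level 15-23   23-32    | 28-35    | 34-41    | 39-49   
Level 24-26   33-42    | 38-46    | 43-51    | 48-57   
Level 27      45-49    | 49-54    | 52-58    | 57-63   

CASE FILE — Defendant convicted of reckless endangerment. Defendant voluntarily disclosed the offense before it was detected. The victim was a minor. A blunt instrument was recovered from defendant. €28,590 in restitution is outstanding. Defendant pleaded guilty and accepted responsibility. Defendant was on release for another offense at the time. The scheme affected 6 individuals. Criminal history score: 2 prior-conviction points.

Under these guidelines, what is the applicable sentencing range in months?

11-17 months

Base offense level for reckless endangerment: 6.
R1 applies: 6 + 3 = 9.
R3 applies: 9 − 2 = 7.
R4 applies (level before this adjustment is 7 < 25, so +1): 7 + 1 = 8.
R5 applies: 8 − 1 = 7.
R6 applies: 7 + 3 = 10.
R7 applies (level before this adjustment is 10 < 20, so +1): 10 + 1 = 11.
R8 applies: 11 + 1 = 12.
Final offense level: 12.
Criminal history: 2 prior points → Category A (0-8).
Level 12 falls in the 11-14 band.
Grid: Level 11-14 × Category A = 11-17 months.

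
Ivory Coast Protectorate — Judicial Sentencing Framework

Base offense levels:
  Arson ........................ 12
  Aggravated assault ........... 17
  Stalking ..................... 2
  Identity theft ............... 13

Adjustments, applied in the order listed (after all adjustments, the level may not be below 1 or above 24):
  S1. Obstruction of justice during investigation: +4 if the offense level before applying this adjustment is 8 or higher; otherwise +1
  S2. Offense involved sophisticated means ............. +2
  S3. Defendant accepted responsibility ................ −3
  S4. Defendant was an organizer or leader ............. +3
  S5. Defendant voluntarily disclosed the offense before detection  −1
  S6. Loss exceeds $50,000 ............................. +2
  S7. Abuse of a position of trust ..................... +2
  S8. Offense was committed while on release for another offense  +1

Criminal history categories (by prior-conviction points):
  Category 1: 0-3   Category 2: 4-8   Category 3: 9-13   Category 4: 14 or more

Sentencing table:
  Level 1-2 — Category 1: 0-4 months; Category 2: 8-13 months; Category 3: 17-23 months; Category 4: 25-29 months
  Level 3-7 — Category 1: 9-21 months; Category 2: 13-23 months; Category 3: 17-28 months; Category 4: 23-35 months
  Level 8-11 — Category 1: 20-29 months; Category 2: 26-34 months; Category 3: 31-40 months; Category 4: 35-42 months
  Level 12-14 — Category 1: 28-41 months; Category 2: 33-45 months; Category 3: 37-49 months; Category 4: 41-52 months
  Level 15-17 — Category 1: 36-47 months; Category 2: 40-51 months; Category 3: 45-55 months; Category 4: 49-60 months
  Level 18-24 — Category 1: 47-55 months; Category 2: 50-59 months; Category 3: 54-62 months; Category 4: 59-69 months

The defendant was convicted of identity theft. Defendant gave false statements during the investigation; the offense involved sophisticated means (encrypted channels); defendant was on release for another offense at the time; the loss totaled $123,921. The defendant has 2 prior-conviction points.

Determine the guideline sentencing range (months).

Base offense level for identity theft: 13.
S1 applies (level before this adjustment is 13 ≥ 8, so +4): 13 + 4 = 17.
S2 applies: 17 + 2 = 19.
S5 does not apply.
S6 applies: 19 + 2 = 21.
S8 applies: 21 + 1 = 22.
Final offense level: 22.
Criminal history: 2 prior points → Category 1 (0-3).
Level 22 falls in the 18-24 band.
Grid: Level 18-24 × Category 1 = 47-55 months.

47-55 months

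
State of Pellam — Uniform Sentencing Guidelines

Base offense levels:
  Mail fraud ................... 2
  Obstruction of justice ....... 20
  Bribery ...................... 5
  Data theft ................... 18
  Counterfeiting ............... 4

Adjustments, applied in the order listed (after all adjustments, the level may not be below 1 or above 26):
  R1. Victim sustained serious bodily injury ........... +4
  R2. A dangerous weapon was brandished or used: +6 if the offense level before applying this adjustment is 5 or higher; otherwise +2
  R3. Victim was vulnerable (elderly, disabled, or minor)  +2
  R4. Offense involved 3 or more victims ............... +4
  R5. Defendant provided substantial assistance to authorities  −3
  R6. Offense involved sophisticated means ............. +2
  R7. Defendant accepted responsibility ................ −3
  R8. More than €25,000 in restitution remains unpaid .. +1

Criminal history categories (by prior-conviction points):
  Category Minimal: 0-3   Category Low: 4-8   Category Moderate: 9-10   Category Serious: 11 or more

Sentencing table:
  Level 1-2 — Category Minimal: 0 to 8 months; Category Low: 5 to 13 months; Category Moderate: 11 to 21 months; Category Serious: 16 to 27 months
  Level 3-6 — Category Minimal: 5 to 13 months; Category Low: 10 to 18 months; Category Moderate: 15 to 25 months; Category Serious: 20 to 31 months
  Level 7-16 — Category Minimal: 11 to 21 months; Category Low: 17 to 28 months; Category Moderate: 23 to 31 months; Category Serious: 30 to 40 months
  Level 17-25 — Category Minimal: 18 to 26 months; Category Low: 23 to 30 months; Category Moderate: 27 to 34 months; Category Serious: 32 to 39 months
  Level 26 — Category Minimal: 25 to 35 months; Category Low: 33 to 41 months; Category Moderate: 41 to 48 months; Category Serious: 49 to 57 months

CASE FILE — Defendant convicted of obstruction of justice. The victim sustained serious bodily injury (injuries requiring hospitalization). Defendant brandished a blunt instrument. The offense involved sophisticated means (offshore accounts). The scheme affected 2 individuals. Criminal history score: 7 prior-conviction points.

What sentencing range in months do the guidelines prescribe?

33-41 months

Base offense level for obstruction of justice: 20.
R1 applies: 20 + 4 = 24.
R2 applies (level before this adjustment is 24 ≥ 5, so +6): 24 + 6 = 30.
R3 does not apply.
R6 applies: 30 + 2 = 32.
R8 does not apply.
Level 32 exceeds the maximum of 26; capped at 26.
Final offense level: 26.
Criminal history: 7 prior points → Category Low (4-8).
Level 26 falls in the 26 band.
Grid: Level 26 × Category Low = 33-41 months.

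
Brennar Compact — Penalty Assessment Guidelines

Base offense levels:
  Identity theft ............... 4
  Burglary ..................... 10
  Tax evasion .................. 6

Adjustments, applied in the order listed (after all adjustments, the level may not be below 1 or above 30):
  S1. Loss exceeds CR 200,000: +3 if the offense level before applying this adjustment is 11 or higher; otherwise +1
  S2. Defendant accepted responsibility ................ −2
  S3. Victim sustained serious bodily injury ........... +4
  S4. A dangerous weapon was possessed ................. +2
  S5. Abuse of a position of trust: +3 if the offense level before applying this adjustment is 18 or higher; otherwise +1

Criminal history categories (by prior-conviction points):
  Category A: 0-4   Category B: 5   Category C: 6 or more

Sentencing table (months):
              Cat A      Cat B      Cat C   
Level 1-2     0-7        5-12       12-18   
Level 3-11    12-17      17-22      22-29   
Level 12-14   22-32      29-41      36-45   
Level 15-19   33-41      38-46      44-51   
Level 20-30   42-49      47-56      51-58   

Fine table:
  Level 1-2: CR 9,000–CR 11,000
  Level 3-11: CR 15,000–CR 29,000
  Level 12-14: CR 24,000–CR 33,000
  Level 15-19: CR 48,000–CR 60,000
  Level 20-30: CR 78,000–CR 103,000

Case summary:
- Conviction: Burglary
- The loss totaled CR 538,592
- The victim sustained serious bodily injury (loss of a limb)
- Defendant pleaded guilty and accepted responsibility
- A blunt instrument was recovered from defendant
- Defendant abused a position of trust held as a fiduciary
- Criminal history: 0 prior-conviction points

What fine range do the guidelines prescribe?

Base offense level for burglary: 10.
S1 applies (level before this adjustment is 10 < 11, so +1): 10 + 1 = 11.
S2 applies: 11 − 2 = 9.
S3 applies: 9 + 4 = 13.
S4 applies: 13 + 2 = 15.
S5 applies (level before this adjustment is 15 < 18, so +1): 15 + 1 = 16.
Final offense level: 16.
Level 16 falls in the 15-19 band.
Fine table: Level 15-19 → CR 48,000–CR 60,000.

CR 48,000–CR 60,000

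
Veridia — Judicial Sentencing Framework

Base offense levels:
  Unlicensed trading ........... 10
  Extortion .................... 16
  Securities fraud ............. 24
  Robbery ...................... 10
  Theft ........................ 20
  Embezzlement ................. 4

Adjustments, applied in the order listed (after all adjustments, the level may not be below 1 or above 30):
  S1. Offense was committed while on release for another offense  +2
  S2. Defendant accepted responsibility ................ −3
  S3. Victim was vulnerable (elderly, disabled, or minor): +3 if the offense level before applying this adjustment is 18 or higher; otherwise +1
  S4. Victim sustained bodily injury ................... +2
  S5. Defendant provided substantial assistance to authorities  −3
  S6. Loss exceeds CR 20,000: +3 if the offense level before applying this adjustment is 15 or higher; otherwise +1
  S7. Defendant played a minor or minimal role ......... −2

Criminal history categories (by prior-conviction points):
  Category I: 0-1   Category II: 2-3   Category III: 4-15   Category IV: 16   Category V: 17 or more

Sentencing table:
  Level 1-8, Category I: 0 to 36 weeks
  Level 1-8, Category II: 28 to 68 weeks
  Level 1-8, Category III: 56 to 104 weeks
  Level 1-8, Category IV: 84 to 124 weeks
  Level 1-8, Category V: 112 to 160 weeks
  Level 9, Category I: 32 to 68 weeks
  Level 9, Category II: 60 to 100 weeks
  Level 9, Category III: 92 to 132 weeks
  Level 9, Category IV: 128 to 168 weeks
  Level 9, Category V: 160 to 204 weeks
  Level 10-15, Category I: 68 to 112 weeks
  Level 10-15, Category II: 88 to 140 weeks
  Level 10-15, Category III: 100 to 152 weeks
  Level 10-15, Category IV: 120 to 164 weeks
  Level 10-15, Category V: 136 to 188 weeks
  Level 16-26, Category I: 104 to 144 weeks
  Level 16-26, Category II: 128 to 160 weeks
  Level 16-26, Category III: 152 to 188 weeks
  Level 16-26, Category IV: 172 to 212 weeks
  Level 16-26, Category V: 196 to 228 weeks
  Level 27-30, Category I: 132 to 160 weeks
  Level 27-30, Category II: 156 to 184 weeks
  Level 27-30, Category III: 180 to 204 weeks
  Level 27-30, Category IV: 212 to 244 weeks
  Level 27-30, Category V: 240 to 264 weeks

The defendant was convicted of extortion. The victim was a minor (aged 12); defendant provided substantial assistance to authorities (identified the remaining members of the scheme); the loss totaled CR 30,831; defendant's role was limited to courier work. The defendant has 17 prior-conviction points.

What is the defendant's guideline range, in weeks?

136-188 weeks

Base offense level for extortion: 16.
S1 does not apply.
S3 applies (level before this adjustment is 16 < 18, so +1): 16 + 1 = 17.
S5 applies: 17 − 3 = 14.
S6 applies (level before this adjustment is 14 < 15, so +1): 14 + 1 = 15.
S7 applies: 15 − 2 = 13.
Final offense level: 13.
Criminal history: 17 prior points → Category V (17+).
Level 13 falls in the 10-15 band.
Grid: Level 10-15 × Category V = 136-188 weeks.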